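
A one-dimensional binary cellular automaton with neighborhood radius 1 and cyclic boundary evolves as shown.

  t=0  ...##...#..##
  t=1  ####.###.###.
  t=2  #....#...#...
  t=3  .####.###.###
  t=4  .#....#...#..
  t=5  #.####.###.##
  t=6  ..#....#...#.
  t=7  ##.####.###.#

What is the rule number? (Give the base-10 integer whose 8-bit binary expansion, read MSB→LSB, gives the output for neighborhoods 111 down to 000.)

  ###|.  b7=0 t=1,i=1
  ##.|.  b6=0 t=0,i=4
  #.#|.  b5=0 t=1,i=4
  #..|#  b4=1 t=0,i=0
  .##|#  b3=1 t=0,i=3
  .#.|.  b2=0 t=0,i=8
  ..#|#  b1=1 t=0,i=2
  ...|#  b0=1 t=0,i=1
  bits 00011011 = 27

27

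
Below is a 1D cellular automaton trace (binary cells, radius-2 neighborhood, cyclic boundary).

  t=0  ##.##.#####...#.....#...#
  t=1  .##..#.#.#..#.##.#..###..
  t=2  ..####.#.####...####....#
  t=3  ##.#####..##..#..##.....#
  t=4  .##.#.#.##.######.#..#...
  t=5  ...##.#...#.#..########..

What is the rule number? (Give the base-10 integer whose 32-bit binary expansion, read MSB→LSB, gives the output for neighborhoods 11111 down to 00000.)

  #####|.  b31=0 t=0,i=8
  ####.|#  b30=1 t=0,i=9
  ###.#|#  b29=1 t=0,i=1
  ###..|.  b28=0 t=0,i=10
  ##.##|#  b27=1 t=0,i=2
  ##.#.|#  b26=1 t=1,i=16
  ##..#|#  b25=1 t=1,i=3
  ##...|.  b24=0 t=0,i=11
  #.###|.  b23=0 t=0,i=6
  #.##.|.  b22=0 t=0,i=3
  #.#.#|#  b21=1 t=1,i=7
  #.#..|#  b20=1 t=1,i=9
  #..##|#  b19=1 t=1,i=19
  #..#.|#  b18=1 t=1,i=4
  #...#|#  b17=1 t=0,i=12
  #....|.  b16=0 t=0,i=16
  .####|#  b15=1 t=0,i=7
  .###.|.  b14=0 t=0,i=0
  .##.#|.  b13=0 t=0,i=4
  .##..|#  b12=1 t=1,i=2
  .#.##|.  b11=0 t=1,i=13
  .#.#.|.  b10=0 t=1,i=6
  .#..#|#  b9=1 t=1,i=10
  .#...|#  b8=1 t=0,i=15
  ..###|.  b7=0 t=0,i=24
  ..##.|.  b6=0 t=1,i=1
  ..#.#|#  b5=1 t=1,i=5
  ..#..|#  b4=1 t=0,i=14
  ...##|.  b3=0 t=0,i=23
  ...#.|.  b2=0 t=0,i=13
  ....#|.  b1=0 t=0,i=18
  .....|#  b0=1 t=0,i=17
  bits 01101110001111101001001100110001 = 1849594673

1849594673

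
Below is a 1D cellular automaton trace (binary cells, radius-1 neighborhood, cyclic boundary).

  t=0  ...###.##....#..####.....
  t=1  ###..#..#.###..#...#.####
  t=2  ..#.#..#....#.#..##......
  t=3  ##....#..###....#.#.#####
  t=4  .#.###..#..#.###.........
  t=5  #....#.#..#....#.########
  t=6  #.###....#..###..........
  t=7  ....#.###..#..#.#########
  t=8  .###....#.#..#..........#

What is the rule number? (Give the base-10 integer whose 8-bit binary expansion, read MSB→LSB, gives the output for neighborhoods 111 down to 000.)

67

  nb ###: next=.  (t=0,i=4, bit7=0)
  nb ##.: next=#  (t=0,i=5, bit6=1)
  nb #.#: next=.  (t=0,i=6, bit5=0)
  nb #..: next=.  (t=0,i=9, bit4=0)
  nb .##: next=.  (t=0,i=3, bit3=0)
  nb .#.: next=.  (t=0,i=13, bit2=0)
  nb ..#: next=#  (t=0,i=2, bit1=1)
  nb ...: next=#  (t=0,i=0, bit0=1)
  bits 01000011 = 67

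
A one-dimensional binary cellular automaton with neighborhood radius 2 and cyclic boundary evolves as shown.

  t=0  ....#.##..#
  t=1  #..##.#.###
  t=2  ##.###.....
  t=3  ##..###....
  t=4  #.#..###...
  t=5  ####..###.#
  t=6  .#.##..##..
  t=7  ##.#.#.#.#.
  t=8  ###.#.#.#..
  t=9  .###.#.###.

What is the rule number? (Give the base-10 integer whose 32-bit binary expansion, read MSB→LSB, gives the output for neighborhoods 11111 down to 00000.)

3075762036

  #####|#  b31=1 t=5,i=1
  ####.|.  b30=0 t=1,i=10
  ###.#|#  b29=1 t=5,i=8
  ###..|#  b28=1 t=1,i=0
  ##.##|.  b27=0 t=2,i=2
  ##.#.|#  b26=1 t=1,i=5
  ##..#|#  b25=1 t=0,i=8
  ##...|#  b24=1 t=2,i=6
  #.###|.  b23=0 t=1,i=8
  #.##.|#  b22=1 t=0,i=6
  #.#.#|.  b21=0 t=1,i=6
  #.#..|#  b20=1 t=4,i=2
  #..##|.  b19=0 t=1,i=2
  #..#.|#  b18=1 t=0,i=9
  #...#|.  b17=0 t=4,i=9
  #....|.  b16=0 t=0,i=1
  .####|.  b15=0 t=1,i=9
  .###.|#  b14=1 t=2,i=4
  .##.#|#  b13=1 t=1,i=4
  .##..|.  b12=0 t=0,i=7
  .#.##|.  b11=0 t=0,i=5
  .#.#.|#  b10=1 t=4,i=1
  .#..#|#  b9=1 t=4,i=3
  .#...|#  b8=1 t=0,i=0
  ..###|.  b7=0 t=3,i=4
  ..##.|#  b6=1 t=1,i=3
  ..#.#|#  b5=1 t=0,i=4
  ..#..|#  b4=1 t=0,i=10
  ...##|.  b3=0 t=2,i=10
  ...#.|#  b2=1 t=0,i=3
  ....#|.  b1=0 t=0,i=2
  .....|.  b0=0 t=2,i=8
  bits 10110111010101000110011101110100 = 3075762036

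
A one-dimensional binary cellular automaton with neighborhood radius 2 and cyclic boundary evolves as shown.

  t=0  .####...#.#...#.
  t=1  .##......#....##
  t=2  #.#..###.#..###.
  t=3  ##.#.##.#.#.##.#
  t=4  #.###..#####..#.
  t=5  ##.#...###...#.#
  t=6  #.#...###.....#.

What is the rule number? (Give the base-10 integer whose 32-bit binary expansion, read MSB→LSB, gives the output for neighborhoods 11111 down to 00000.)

  ##### -> #   bit 31 = 1  t=4,i=9
  ####. -> .   bit 30 = 0  t=0,i=3
  ###.# -> .   bit 29 = 0  t=2,i=7
  ###.. -> .   bit 28 = 0  t=0,i=4
  ##.## -> #   bit 27 = 1  t=1,i=0
  ##.#. -> #   bit 26 = 1  t=2,i=8
  ##..# -> .   bit 25 = 0  t=4,i=5
  ##... -> .   bit 24 = 0  t=0,i=5
  #.### -> .   bit 23 = 0  t=3,i=15
  #.##. -> .   bit 22 = 0  t=1,i=1
  #.#.# -> #   bit 21 = 1  t=2,i=0
  #.#.. -> .   bit 20 = 0  t=0,i=10
  #..## -> .   bit 19 = 0  t=0,i=0
  #..#. -> #   bit 18 = 1  t=4,i=13
  #...# -> .   bit 17 = 0  t=0,i=6
  #.... -> .   bit 16 = 0  t=1,i=4
  .#### -> #   bit 15 = 1  t=0,i=2
  .###. -> #   bit 14 = 1  t=2,i=6
  .##.# -> .   bit 13 = 0  t=1,i=15
  .##.. -> #   bit 12 = 1  t=1,i=2
  .#.## -> #   bit 11 = 1  t=3,i=4
  .#.#. -> #   bit 10 = 1  t=0,i=9
  .#..# -> #   bit 9 = 1  t=0,i=15
  .#... -> .   bit 8 = 0  t=0,i=11
  ..### -> #   bit 7 = 1  t=0,i=1
  ..##. -> #   bit 6 = 1  t=1,i=14
  ..#.# -> .   bit 5 = 0  t=0,i=8
  ..#.. -> #   bit 4 = 1  t=0,i=14
  ...## -> #   bit 3 = 1  t=1,i=13
  ...#. -> .   bit 2 = 0  t=0,i=7
  ....# -> #   bit 1 = 1  t=1,i=7
  ..... -> #   bit 0 = 1  t=1,i=5
  bits 10001100001001001101111011011011 = 2351226587

2351226587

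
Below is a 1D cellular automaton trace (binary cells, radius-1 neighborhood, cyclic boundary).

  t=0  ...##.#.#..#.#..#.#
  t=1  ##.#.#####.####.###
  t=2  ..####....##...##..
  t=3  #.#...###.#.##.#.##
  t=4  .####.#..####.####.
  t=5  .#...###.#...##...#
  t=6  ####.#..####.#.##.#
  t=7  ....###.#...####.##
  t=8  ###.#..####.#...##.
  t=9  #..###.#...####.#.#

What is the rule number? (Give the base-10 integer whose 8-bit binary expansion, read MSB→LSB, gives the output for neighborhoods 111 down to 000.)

  ###|.  b7=0 t=1,i=0
  ##.|.  b6=0 t=0,i=4
  #.#|#  b5=1 t=0,i=5
  #..|#  b4=1 t=0,i=0
  .##|#  b3=1 t=0,i=3
  .#.|#  b2=1 t=0,i=6
  ..#|.  b1=0 t=0,i=2
  ...|#  b0=1 t=0,i=1
  bits 00111101 = 61

61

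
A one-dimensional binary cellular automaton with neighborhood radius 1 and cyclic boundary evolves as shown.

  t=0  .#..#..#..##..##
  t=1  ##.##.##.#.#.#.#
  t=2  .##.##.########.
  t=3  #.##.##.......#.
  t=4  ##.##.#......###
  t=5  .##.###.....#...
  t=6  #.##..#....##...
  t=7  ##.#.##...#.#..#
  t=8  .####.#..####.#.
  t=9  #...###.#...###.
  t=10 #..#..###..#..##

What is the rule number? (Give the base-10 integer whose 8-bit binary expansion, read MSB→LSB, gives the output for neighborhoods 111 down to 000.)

  ### -> .   bit 7 = 0  t=1,i=0
  ##. -> #   bit 6 = 1  t=0,i=11
  #.# -> #   bit 5 = 1  t=0,i=0
  #.. -> .   bit 4 = 0  t=0,i=2
  .## -> .   bit 3 = 0  t=0,i=10
  .#. -> #   bit 2 = 1  t=0,i=1
  ..# -> #   bit 1 = 1  t=0,i=3
  ... -> .   bit 0 = 0  t=3,i=8
  bits 01100110 = 102

102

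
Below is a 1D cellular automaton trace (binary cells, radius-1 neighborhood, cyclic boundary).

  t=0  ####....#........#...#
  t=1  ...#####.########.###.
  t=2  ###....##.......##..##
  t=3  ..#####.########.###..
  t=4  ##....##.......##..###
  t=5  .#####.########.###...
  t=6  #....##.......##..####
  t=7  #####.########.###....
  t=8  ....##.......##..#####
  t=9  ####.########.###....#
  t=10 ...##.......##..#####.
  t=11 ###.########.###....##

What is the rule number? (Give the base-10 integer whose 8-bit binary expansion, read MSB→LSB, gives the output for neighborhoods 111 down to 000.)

115

  ### -> .   bit 7 = 0  t=0,i=0
  ##. -> #   bit 6 = 1  t=0,i=3
  #.# -> #   bit 5 = 1  t=1,i=8
  #.. -> #   bit 4 = 1  t=0,i=4
  .## -> .   bit 3 = 0  t=0,i=21
  .#. -> .   bit 2 = 0  t=0,i=8
  ..# -> #   bit 1 = 1  t=0,i=7
  ... -> #   bit 0 = 1  t=0,i=5
  bits 01110011 = 115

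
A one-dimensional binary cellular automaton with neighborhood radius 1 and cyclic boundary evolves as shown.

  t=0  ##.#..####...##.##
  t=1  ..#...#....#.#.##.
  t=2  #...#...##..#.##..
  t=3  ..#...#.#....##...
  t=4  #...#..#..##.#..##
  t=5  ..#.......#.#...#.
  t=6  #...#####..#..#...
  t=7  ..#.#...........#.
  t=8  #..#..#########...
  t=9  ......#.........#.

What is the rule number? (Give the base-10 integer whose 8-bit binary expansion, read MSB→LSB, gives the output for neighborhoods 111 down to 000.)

  nb ###: next=.  (t=0,i=0, bit7=0)
  nb ##.: next=.  (t=0,i=1, bit6=0)
  nb #.#: next=#  (t=0,i=2, bit5=1)
  nb #..: next=.  (t=0,i=4, bit4=0)
  nb .##: next=#  (t=0,i=6, bit3=1)
  nb .#.: next=.  (t=0,i=3, bit2=0)
  nb ..#: next=.  (t=0,i=5, bit1=0)
  nb ...: next=#  (t=0,i=11, bit0=1)
  bits 00101001 = 41

41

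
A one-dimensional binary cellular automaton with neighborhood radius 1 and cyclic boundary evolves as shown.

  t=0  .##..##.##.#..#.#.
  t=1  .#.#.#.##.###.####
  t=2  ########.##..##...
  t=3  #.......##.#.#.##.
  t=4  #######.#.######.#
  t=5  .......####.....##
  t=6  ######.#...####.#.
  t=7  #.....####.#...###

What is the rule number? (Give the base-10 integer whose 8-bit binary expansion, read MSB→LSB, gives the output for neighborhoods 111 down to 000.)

61

  ###|.  b7=0 t=1,i=11
  ##.|.  b6=0 t=0,i=2
  #.#|#  b5=1 t=0,i=7
  #..|#  b4=1 t=0,i=3
  .##|#  b3=1 t=0,i=1
  .#.|#  b2=1 t=0,i=11
  ..#|.  b1=0 t=0,i=0
  ...|#  b0=1 t=2,i=16
  bits 00111101 = 61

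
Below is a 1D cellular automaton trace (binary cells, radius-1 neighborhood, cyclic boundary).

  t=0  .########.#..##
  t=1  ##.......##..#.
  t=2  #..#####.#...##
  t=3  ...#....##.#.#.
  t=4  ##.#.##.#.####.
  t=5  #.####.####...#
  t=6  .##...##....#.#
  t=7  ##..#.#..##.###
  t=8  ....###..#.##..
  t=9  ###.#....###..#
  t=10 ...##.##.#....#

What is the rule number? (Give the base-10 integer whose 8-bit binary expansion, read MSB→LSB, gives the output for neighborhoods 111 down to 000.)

45

  ###|.  b7=0 t=0,i=2
  ##.|.  b6=0 t=0,i=8
  #.#|#  b5=1 t=0,i=0
  #..|.  b4=0 t=0,i=11
  .##|#  b3=1 t=0,i=1
  .#.|#  b2=1 t=0,i=10
  ..#|.  b1=0 t=0,i=12
  ...|#  b0=1 t=1,i=3
  bits 00101101 = 45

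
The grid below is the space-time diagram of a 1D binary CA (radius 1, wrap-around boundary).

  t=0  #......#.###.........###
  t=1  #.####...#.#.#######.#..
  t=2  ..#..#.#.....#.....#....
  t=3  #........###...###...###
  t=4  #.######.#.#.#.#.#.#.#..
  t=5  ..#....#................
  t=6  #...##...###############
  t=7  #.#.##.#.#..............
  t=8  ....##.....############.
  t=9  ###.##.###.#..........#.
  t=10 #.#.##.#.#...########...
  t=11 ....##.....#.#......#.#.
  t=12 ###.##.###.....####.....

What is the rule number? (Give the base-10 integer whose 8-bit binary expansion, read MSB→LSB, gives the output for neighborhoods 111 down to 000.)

73

  ### -> .   bit 7 = 0  t=0,i=10
  ##. -> #   bit 6 = 1  t=0,i=0
  #.# -> .   bit 5 = 0  t=0,i=8
  #.. -> .   bit 4 = 0  t=0,i=1
  .## -> #   bit 3 = 1  t=0,i=9
  .#. -> .   bit 2 = 0  t=0,i=7
  ..# -> .   bit 1 = 0  t=0,i=6
  ... -> #   bit 0 = 1  t=0,i=2
  bits 01001001 = 73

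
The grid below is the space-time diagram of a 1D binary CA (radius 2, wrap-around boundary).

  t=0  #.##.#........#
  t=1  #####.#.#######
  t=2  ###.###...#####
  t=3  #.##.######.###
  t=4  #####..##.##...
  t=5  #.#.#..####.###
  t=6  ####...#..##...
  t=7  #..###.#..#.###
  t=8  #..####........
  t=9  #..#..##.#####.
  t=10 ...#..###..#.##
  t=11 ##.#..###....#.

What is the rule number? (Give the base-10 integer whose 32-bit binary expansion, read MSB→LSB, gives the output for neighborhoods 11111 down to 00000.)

  nb #####: next=#  (t=1,i=0, bit31=1)
  nb ####.: next=.  (t=1,i=3, bit30=0)
  nb ###.#: next=#  (t=1,i=4, bit29=1)
  nb ###..: next=#  (t=2,i=6, bit28=1)
  nb ##.##: next=#  (t=0,i=1, bit27=1)
  nb ##.#.: next=#  (t=0,i=4, bit26=1)
  nb ##..#: next=.  (t=4,i=5, bit25=0)
  nb ##...: next=#  (t=2,i=7, bit24=1)
  nb #.###: next=.  (t=1,i=8, bit23=0)
  nb #.##.: next=#  (t=0,i=2, bit22=1)
  nb #.#.#: next=#  (t=1,i=6, bit21=1)
  nb #.#..: next=.  (t=0,i=5, bit20=0)
  nb #..##: next=.  (t=4,i=6, bit19=0)
  nb #..#.: next=.  (t=7,i=9, bit18=0)
  nb #...#: next=#  (t=2,i=8, bit17=1)
  nb #....: next=.  (t=0,i=7, bit16=0)
  nb .####: next=.  (t=1,i=9, bit15=0)
  nb .###.: next=#  (t=2,i=5, bit14=1)
  nb .##.#: next=#  (t=0,i=0, bit13=1)
  nb .##..: next=.  (t=4,i=11, bit12=0)
  nb .#.##: next=.  (t=1,i=7, bit11=0)
  nb .#.#.: next=#  (t=5,i=3, bit10=1)
  nb .#..#: next=.  (t=5,i=5, bit9=0)
  nb .#...: next=#  (t=0,i=6, bit8=1)
  nb ..###: next=#  (t=2,i=10, bit7=1)
  nb ..##.: next=#  (t=0,i=14, bit6=1)
  nb ..#.#: next=.  (t=7,i=10, bit5=0)
  nb ..#..: next=#  (t=6,i=7, bit4=1)
  nb ...##: next=#  (t=0,i=13, bit3=1)
  nb ...#.: next=.  (t=6,i=6, bit2=0)
  nb ....#: next=#  (t=0,i=12, bit1=1)
  nb .....: next=#  (t=0,i=8, bit0=1)
  bits 10111101011000100110010111011011 = 3177342427

3177342427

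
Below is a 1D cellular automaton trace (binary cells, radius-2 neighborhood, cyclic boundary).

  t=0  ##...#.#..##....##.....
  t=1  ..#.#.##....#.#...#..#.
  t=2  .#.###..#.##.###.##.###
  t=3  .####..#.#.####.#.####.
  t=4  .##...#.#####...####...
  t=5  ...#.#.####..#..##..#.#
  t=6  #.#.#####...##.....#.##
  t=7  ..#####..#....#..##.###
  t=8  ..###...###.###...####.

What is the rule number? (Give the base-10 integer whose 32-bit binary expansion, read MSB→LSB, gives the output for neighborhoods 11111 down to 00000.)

  nb #####: next=#  (t=4,i=10, bit31=1)
  nb ####.: next=.  (t=3,i=3, bit30=0)
  nb ###.#: next=.  (t=2,i=15, bit29=0)
  nb ###..: next=.  (t=2,i=5, bit28=0)
  nb ##.##: next=#  (t=2,i=12, bit27=1)
  nb ##.#.: next=.  (t=2,i=0, bit26=0)
  nb ##..#: next=.  (t=2,i=6, bit25=0)
  nb ##...: next=#  (t=0,i=2, bit24=1)
  nb #.###: next=#  (t=2,i=3, bit23=1)
  nb #.##.: next=.  (t=1,i=6, bit22=0)
  nb #.#.#: next=#  (t=1,i=4, bit21=1)
  nb #.#..: next=#  (t=0,i=7, bit20=1)
  nb #..##: next=.  (t=0,i=9, bit19=0)
  nb #..#.: next=#  (t=1,i=20, bit18=1)
  nb #...#: next=.  (t=0,i=3, bit17=0)
  nb #....: next=.  (t=0,i=13, bit16=0)
  nb .####: next=#  (t=3,i=2, bit15=1)
  nb .###.: next=#  (t=2,i=4, bit14=1)
  nb .##.#: next=#  (t=2,i=11, bit13=1)
  nb .##..: next=.  (t=0,i=1, bit12=0)
  nb .#.##: next=#  (t=1,i=5, bit11=1)
  nb .#.#.: next=#  (t=0,i=6, bit10=1)
  nb .#..#: next=.  (t=0,i=8, bit9=0)
  nb .#...: next=#  (t=1,i=15, bit8=1)
  nb ..###: next=#  (t=3,i=1, bit7=1)
  nb ..##.: next=.  (t=0,i=0, bit6=0)
  nb ..#.#: next=.  (t=0,i=5, bit5=0)
  nb ..#..: next=#  (t=1,i=18, bit4=1)
  nb ...##: next=.  (t=0,i=15, bit3=0)
  nb ...#.: next=#  (t=0,i=4, bit2=1)
  nb ....#: next=#  (t=0,i=14, bit1=1)
  nb .....: next=.  (t=0,i=20, bit0=0)
  bits 10001001101101001110110110010110 = 2310335894

2310335894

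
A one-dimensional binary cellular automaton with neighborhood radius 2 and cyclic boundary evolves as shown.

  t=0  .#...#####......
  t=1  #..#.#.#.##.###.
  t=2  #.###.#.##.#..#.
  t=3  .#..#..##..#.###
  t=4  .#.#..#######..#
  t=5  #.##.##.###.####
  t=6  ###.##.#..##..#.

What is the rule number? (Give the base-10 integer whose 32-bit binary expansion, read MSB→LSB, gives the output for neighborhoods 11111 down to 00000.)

3143507173

  nb #####: next=#  (t=0,i=7, bit31=1)
  nb ####.: next=.  (t=0,i=8, bit30=0)
  nb ###.#: next=#  (t=1,i=14, bit29=1)
  nb ###..: next=#  (t=0,i=9, bit28=1)
  nb ##.##: next=#  (t=1,i=11, bit27=1)
  nb ##.#.: next=.  (t=1,i=15, bit26=0)
  nb ##..#: next=#  (t=3,i=9, bit25=1)
  nb ##...: next=#  (t=0,i=10, bit24=1)
  nb #.###: next=.  (t=1,i=12, bit23=0)
  nb #.##.: next=#  (t=1,i=9, bit22=1)
  nb #.#.#: next=.  (t=1,i=5, bit21=0)
  nb #.#..: next=#  (t=1,i=0, bit20=1)
  nb #..##: next=#  (t=3,i=6, bit19=1)
  nb #..#.: next=#  (t=1,i=2, bit18=1)
  nb #...#: next=#  (t=0,i=3, bit17=1)
  nb #....: next=.  (t=0,i=11, bit16=0)
  nb .####: next=.  (t=0,i=6, bit15=0)
  nb .###.: next=.  (t=1,i=13, bit14=0)
  nb .##.#: next=.  (t=1,i=10, bit13=0)
  nb .##..: next=#  (t=3,i=8, bit12=1)
  nb .#.##: next=#  (t=1,i=8, bit11=1)
  nb .#.#.: next=#  (t=1,i=4, bit10=1)
  nb .#..#: next=.  (t=1,i=1, bit9=0)
  nb .#...: next=.  (t=0,i=2, bit8=0)
  nb ..###: next=#  (t=0,i=5, bit7=1)
  nb ..##.: next=#  (t=3,i=7, bit6=1)
  nb ..#.#: next=#  (t=1,i=3, bit5=1)
  nb ..#..: next=.  (t=0,i=1, bit4=0)
  nb ...##: next=.  (t=0,i=4, bit3=0)
  nb ...#.: next=#  (t=0,i=0, bit2=1)
  nb ....#: next=.  (t=0,i=15, bit1=0)
  nb .....: next=#  (t=0,i=12, bit0=1)
  bits 10111011010111100001110011100101 = 3143507173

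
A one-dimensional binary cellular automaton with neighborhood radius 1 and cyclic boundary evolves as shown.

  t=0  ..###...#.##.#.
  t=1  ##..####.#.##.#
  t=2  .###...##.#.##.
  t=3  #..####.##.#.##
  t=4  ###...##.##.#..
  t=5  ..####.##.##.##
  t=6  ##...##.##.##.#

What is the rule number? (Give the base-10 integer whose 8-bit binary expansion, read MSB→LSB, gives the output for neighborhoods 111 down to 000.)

115

  nb ###: next=.  (t=0,i=3, bit7=0)
  nb ##.: next=#  (t=0,i=4, bit6=1)
  nb #.#: next=#  (t=0,i=9, bit5=1)
  nb #..: next=#  (t=0,i=5, bit4=1)
  nb .##: next=.  (t=0,i=2, bit3=0)
  nb .#.: next=.  (t=0,i=8, bit2=0)
  nb ..#: next=#  (t=0,i=1, bit1=1)
  nb ...: next=#  (t=0,i=0, bit0=1)
  bits 01110011 = 115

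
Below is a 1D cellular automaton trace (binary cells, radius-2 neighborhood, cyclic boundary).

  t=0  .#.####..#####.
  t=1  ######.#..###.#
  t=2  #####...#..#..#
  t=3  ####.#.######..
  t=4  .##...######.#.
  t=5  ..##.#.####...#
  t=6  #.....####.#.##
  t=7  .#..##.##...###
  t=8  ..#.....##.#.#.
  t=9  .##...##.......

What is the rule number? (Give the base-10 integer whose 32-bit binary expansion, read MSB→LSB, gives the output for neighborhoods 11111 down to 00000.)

3280263742

  nb #####: next=#  (t=0,i=11, bit31=1)
  nb ####.: next=#  (t=0,i=5, bit30=1)
  nb ###.#: next=.  (t=1,i=5, bit29=0)
  nb ###..: next=.  (t=0,i=6, bit28=0)
  nb ##.##: next=.  (t=1,i=13, bit27=0)
  nb ##.#.: next=.  (t=1,i=6, bit26=0)
  nb ##..#: next=#  (t=0,i=7, bit25=1)
  nb ##...: next=#  (t=2,i=5, bit24=1)
  nb #.###: next=#  (t=0,i=3, bit23=1)
  nb #.##.: next=.  (t=7,i=7, bit22=0)
  nb #.#.#: next=.  (t=3,i=5, bit21=0)
  nb #.#..: next=.  (t=1,i=7, bit20=0)
  nb #..##: next=.  (t=0,i=8, bit19=0)
  nb #..#.: next=#  (t=0,i=0, bit18=1)
  nb #...#: next=.  (t=2,i=6, bit17=0)
  nb #....: next=.  (t=6,i=2, bit16=0)
  nb .####: next=#  (t=0,i=4, bit15=1)
  nb .###.: next=#  (t=1,i=11, bit14=1)
  nb .##.#: next=.  (t=5,i=3, bit13=0)
  nb .##..: next=#  (t=4,i=2, bit12=1)
  nb .#.##: next=#  (t=0,i=2, bit11=1)
  nb .#.#.: next=.  (t=8,i=12, bit10=0)
  nb .#..#: next=#  (t=1,i=8, bit9=1)
  nb .#...: next=.  (t=8,i=3, bit8=0)
  nb ..###: next=.  (t=0,i=9, bit7=0)
  nb ..##.: next=.  (t=4,i=1, bit6=0)
  nb ..#.#: next=#  (t=0,i=1, bit5=1)
  nb ..#..: next=#  (t=2,i=8, bit4=1)
  nb ...##: next=#  (t=4,i=5, bit3=1)
  nb ...#.: next=#  (t=2,i=7, bit2=1)
  nb ....#: next=#  (t=6,i=4, bit1=1)
  nb .....: next=.  (t=6,i=3, bit0=0)
  bits 11000011100001001101101000111110 = 3280263742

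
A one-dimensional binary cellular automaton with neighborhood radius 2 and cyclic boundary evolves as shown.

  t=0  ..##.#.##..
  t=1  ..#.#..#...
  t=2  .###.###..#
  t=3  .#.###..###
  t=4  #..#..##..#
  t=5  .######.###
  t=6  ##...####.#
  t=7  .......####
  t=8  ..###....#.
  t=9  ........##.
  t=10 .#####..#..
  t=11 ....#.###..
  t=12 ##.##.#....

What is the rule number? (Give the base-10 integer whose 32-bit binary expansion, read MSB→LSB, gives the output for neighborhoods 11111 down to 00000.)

1858864757

  [31] ##### => .  t=5,i=3
  [30] ####. => #  t=5,i=5
  [29] ###.# => #  t=2,i=3
  [28] ###.. => .  t=2,i=7
  [27] ##.## => #  t=2,i=4
  [26] ##.#. => #  t=0,i=4
  [25] ##..# => #  t=2,i=8
  [24] ##... => .  t=0,i=9
  [23] #.### => #  t=2,i=1
  [22] #.##. => #  t=0,i=7
  [21] #.#.# => .  t=0,i=5
  [20] #.#.. => .  t=1,i=4
  [19] #..## => #  t=3,i=7
  [18] #..#. => #  t=1,i=6
  [17] #...# => .  t=6,i=3
  [16] #.... => .  t=0,i=10
  [15] .#### => .  t=5,i=2
  [14] .###. => .  t=2,i=2
  [13] .##.# => .  t=0,i=3
  [12] .##.. => .  t=0,i=8
  [11] .#.## => .  t=0,i=6
  [10] .#.#. => #  t=1,i=3
  [9] .#..# => #  t=1,i=5
  [8] .#... => .  t=1,i=8
  [7] ..### => .  t=3,i=8
  [6] ..##. => #  t=0,i=2
  [5] ..#.# => #  t=1,i=2
  [4] ..#.. => #  t=1,i=7
  [3] ...## => .  t=0,i=1
  [2] ...#. => #  t=1,i=1
  [1] ....# => .  t=0,i=0
  [0] ..... => #  t=1,i=10
  bits 01101110110011000000011001110101 = 1858864757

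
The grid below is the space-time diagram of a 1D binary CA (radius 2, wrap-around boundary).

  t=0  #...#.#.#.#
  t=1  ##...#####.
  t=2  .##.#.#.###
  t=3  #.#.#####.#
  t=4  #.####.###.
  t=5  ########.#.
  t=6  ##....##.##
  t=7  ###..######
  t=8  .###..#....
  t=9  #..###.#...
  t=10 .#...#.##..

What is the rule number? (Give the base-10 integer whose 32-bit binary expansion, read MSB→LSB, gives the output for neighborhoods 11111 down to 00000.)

2075443016

  [31] ##### => .  t=1,i=7
  [30] ####. => #  t=1,i=8
  [29] ###.# => #  t=1,i=9
  [28] ###.. => #  t=6,i=1
  [27] ##.## => #  t=1,i=10
  [26] ##.#. => .  t=2,i=3
  [25] ##..# => #  t=7,i=3
  [24] ##... => #  t=0,i=1
  [23] #.### => #  t=2,i=8
  [22] #.##. => .  t=0,i=10
  [21] #.#.# => #  t=0,i=6
  [20] #.#.. => #  t=9,i=7
  [19] #..## => .  t=7,i=4
  [18] #..#. => #  t=8,i=5
  [17] #...# => .  t=0,i=2
  [16] #.... => .  t=6,i=3
  [15] .#### => #  t=1,i=6
  [14] .###. => .  t=2,i=9
  [13] .##.# => #  t=2,i=2
  [12] .##.. => #  t=0,i=0
  [11] .#.## => #  t=0,i=9
  [10] .#.#. => #  t=0,i=5
  [9] .#..# => #  t=9,i=1
  [8] .#... => #  t=8,i=7
  [7] ..### => .  t=1,i=5
  [6] ..##. => #  t=6,i=6
  [5] ..#.# => .  t=0,i=4
  [4] ..#.. => .  t=8,i=6
  [3] ...## => #  t=1,i=4
  [2] ...#. => .  t=0,i=3
  [1] ....# => .  t=6,i=4
  [0] ..... => .  t=8,i=9
  bits 01111011101101001011111101001000 = 2075443016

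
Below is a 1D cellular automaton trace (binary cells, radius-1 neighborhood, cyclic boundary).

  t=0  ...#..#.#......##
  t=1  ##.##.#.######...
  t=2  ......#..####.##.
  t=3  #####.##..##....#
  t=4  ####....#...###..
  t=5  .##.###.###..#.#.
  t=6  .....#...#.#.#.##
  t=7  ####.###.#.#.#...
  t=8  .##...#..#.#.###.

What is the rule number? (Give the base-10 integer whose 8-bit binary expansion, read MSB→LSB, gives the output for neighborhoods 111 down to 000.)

  ### -> #   bit 7 = 1  t=1,i=9
  ##. -> .   bit 6 = 0  t=0,i=16
  #.# -> .   bit 5 = 0  t=0,i=7
  #.. -> #   bit 4 = 1  t=0,i=0
  .## -> .   bit 3 = 0  t=0,i=15
  .#. -> #   bit 2 = 1  t=0,i=3
  ..# -> .   bit 1 = 0  t=0,i=2
  ... -> #   bit 0 = 1  t=0,i=1
  bits 10010101 = 149

149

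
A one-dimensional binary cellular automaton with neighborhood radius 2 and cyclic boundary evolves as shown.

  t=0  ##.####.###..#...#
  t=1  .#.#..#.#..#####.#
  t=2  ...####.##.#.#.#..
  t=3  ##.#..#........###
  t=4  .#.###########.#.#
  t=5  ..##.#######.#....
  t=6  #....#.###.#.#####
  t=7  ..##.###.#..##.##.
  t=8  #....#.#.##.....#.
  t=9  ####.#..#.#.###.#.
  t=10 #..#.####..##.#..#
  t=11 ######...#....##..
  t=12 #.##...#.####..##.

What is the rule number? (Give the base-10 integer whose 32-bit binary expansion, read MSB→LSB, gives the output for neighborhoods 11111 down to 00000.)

  nb #####: next=#  (t=1,i=13, bit31=1)
  nb ####.: next=.  (t=0,i=5, bit30=0)
  nb ###.#: next=#  (t=0,i=1, bit29=1)
  nb ###..: next=.  (t=0,i=10, bit28=0)
  nb ##.##: next=.  (t=0,i=2, bit27=0)
  nb ##.#.: next=.  (t=1,i=16, bit26=0)
  nb ##..#: next=#  (t=0,i=11, bit25=1)
  nb ##...: next=.  (t=6,i=1, bit24=0)
  nb #.###: next=#  (t=0,i=3, bit23=1)
  nb #.##.: next=.  (t=2,i=8, bit22=0)
  nb #.#.#: next=.  (t=1,i=1, bit21=0)
  nb #.#..: next=#  (t=1,i=3, bit20=1)
  nb #..##: next=.  (t=1,i=10, bit19=0)
  nb #..#.: next=#  (t=0,i=12, bit18=1)
  nb #...#: next=#  (t=0,i=15, bit17=1)
  nb #....: next=#  (t=2,i=17, bit16=1)
  nb .####: next=.  (t=0,i=4, bit15=0)
  nb .###.: next=.  (t=0,i=0, bit14=0)
  nb .##.#: next=.  (t=2,i=9, bit13=0)
  nb .##..: next=#  (t=7,i=16, bit12=1)
  nb .#.##: next=#  (t=4,i=2, bit11=1)
  nb .#.#.: next=.  (t=1,i=0, bit10=0)
  nb .#..#: next=#  (t=1,i=4, bit9=1)
  nb .#...: next=#  (t=0,i=14, bit8=1)
  nb ..###: next=#  (t=0,i=17, bit7=1)
  nb ..##.: next=.  (t=5,i=2, bit6=0)
  nb ..#.#: next=#  (t=1,i=6, bit5=1)
  nb ..#..: next=#  (t=0,i=13, bit4=1)
  nb ...##: next=.  (t=0,i=16, bit3=0)
  nb ...#.: next=.  (t=6,i=4, bit2=0)
  nb ....#: next=#  (t=2,i=1, bit1=1)
  nb .....: next=#  (t=2,i=0, bit0=1)
  bits 10100010100101110001101110110011 = 2727812019

2727812019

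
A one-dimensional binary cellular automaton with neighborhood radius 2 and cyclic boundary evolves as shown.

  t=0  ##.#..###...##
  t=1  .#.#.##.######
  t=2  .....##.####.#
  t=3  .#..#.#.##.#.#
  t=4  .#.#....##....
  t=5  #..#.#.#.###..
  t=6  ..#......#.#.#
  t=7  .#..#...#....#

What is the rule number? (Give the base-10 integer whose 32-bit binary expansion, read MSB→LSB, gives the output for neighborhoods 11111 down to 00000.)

2984226956

  [31] ##### => #  t=1,i=10
  [30] ####. => .  t=0,i=0
  [29] ###.# => #  t=0,i=1
  [28] ###.. => #  t=0,i=8
  [27] ##.## => .  t=1,i=7
  [26] ##.#. => .  t=0,i=2
  [25] ##..# => .  t=5,i=12
  [24] ##... => #  t=0,i=9
  [23] #.### => #  t=1,i=8
  [22] #.##. => #  t=1,i=5
  [21] #.#.# => .  t=1,i=1
  [20] #.#.. => #  t=0,i=3
  [19] #..## => #  t=0,i=5
  [18] #..#. => #  t=3,i=3
  [17] #...# => #  t=0,i=10
  [16] #.... => #  t=2,i=1
  [15] .#### => #  t=0,i=13
  [14] .###. => .  t=0,i=7
  [13] .##.# => #  t=1,i=6
  [12] .##.. => #  t=4,i=9
  [11] .#.## => .  t=1,i=4
  [10] .#.#. => .  t=1,i=2
  [9] .#..# => .  t=0,i=4
  [8] .#... => .  t=2,i=0
  [7] ..### => #  t=0,i=6
  [6] ..##. => .  t=2,i=5
  [5] ..#.# => .  t=3,i=4
  [4] ..#.. => .  t=5,i=0
  [3] ...## => #  t=0,i=11
  [2] ...#. => #  t=4,i=0
  [1] ....# => .  t=2,i=3
  [0] ..... => .  t=2,i=2
  bits 10110001110111111011000010001100 = 2984226956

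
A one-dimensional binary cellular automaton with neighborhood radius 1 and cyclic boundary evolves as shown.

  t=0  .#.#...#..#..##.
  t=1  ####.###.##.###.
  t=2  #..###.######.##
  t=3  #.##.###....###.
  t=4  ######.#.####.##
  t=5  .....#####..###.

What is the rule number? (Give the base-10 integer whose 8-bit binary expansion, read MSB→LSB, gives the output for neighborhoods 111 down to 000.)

111

  nb ###: next=.  (t=1,i=1, bit7=0)
  nb ##.: next=#  (t=0,i=14, bit6=1)
  nb #.#: next=#  (t=0,i=2, bit5=1)
  nb #..: next=.  (t=0,i=4, bit4=0)
  nb .##: next=#  (t=0,i=13, bit3=1)
  nb .#.: next=#  (t=0,i=1, bit2=1)
  nb ..#: next=#  (t=0,i=0, bit1=1)
  nb ...: next=#  (t=0,i=5, bit0=1)
  bits 01101111 = 111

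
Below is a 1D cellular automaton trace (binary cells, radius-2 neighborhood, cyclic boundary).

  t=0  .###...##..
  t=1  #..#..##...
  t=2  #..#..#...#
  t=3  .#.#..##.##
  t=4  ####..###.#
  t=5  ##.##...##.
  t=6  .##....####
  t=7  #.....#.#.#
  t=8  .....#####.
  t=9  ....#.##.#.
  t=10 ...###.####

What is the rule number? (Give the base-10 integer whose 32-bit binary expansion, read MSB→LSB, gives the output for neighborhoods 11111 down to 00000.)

  ##### -> #   bit 31 = 1  t=4,i=1
  ####. -> .   bit 30 = 0  t=4,i=2
  ###.# -> #   bit 29 = 1  t=4,i=8
  ###.. -> #   bit 28 = 1  t=0,i=3
  ##.## -> #   bit 27 = 1  t=3,i=8
  ##.#. -> #   bit 26 = 1  t=3,i=0
  ##..# -> #   bit 25 = 1  t=2,i=1
  ##... -> .   bit 24 = 0  t=0,i=4
  #.### -> .   bit 23 = 0  t=4,i=10
  #.##. -> .   bit 22 = 0  t=3,i=9
  #.#.# -> #   bit 21 = 1  t=3,i=1
  #.#.. -> #   bit 20 = 1  t=3,i=3
  #..## -> .   bit 19 = 0  t=1,i=5
  #..#. -> .   bit 18 = 0  t=1,i=2
  #...# -> .   bit 17 = 0  t=0,i=5
  #.... -> .   bit 16 = 0  t=6,i=4
  .#### -> #   bit 15 = 1  t=4,i=0
  .###. -> .   bit 14 = 0  t=0,i=2
  .##.# -> #   bit 13 = 1  t=3,i=7
  .##.. -> .   bit 12 = 0  t=0,i=8
  .#.## -> #   bit 11 = 1  t=7,i=9
  .#.#. -> #   bit 10 = 1  t=3,i=2
  .#..# -> .   bit 9 = 0  t=1,i=1
  .#... -> #   bit 8 = 1  t=2,i=7
  ..### -> .   bit 7 = 0  t=0,i=1
  ..##. -> #   bit 6 = 1  t=0,i=7
  ..#.# -> #   bit 5 = 1  t=7,i=6
  ..#.. -> #   bit 4 = 1  t=1,i=0
  ...## -> #   bit 3 = 1  t=0,i=0
  ...#. -> #   bit 2 = 1  t=1,i=10
  ....# -> .   bit 1 = 0  t=6,i=5
  ..... -> .   bit 0 = 0  t=7,i=3
  bits 10111110001100001010110101111100 = 3190861180

3190861180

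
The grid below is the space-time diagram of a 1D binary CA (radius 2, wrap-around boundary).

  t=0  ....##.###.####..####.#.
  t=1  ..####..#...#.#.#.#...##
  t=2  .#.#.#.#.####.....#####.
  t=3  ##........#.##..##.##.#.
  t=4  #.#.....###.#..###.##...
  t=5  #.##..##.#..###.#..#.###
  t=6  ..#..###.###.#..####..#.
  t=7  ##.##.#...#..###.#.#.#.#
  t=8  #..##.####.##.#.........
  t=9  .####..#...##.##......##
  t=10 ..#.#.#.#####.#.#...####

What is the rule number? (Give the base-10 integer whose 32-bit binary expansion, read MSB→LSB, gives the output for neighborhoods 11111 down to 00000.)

  [31] ##### => #  t=2,i=20
  [30] ####. => .  t=0,i=13
  [29] ###.# => .  t=0,i=9
  [28] ###.. => #  t=0,i=14
  [27] ##.## => .  t=0,i=6
  [26] ##.#. => .  t=0,i=21
  [25] ##..# => .  t=0,i=15
  [24] ##... => #  t=2,i=13
  [23] #.### => .  t=0,i=7
  [22] #.##. => #  t=3,i=0
  [21] #.#.# => .  t=1,i=14
  [20] #.#.. => #  t=0,i=22
  [19] #..## => #  t=0,i=16
  [18] #..#. => #  t=1,i=7
  [17] #...# => #  t=1,i=10
  [16] #.... => .  t=0,i=0
  [15] .#### => #  t=0,i=12
  [14] .###. => #  t=0,i=8
  [13] .##.# => #  t=0,i=5
  [12] .##.. => .  t=1,i=23
  [11] .#.## => .  t=2,i=8
  [10] .#.#. => .  t=1,i=13
  [9] .#..# => #  t=4,i=13
  [8] .#... => #  t=0,i=23
  [7] ..### => .  t=0,i=17
  [6] ..##. => #  t=0,i=4
  [5] ..#.# => #  t=1,i=12
  [4] ..#.. => .  t=1,i=8
  [3] ...## => #  t=0,i=3
  [2] ...#. => #  t=1,i=11
  [1] ....# => #  t=0,i=2
  [0] ..... => .  t=0,i=1
  bits 10010001010111101110001101101110 = 2438914926

2438914926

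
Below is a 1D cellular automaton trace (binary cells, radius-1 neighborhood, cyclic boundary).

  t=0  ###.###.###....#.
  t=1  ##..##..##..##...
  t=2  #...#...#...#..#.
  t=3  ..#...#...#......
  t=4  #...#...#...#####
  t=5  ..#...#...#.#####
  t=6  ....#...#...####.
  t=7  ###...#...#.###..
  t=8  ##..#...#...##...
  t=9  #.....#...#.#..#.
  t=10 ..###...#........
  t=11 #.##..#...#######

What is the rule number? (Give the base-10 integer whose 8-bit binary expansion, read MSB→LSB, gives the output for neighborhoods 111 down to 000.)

  ### -> #   bit 7 = 1  t=0,i=1
  ##. -> .   bit 6 = 0  t=0,i=2
  #.# -> .   bit 5 = 0  t=0,i=3
  #.. -> .   bit 4 = 0  t=0,i=11
  .## -> #   bit 3 = 1  t=0,i=0
  .#. -> .   bit 2 = 0  t=0,i=15
  ..# -> .   bit 1 = 0  t=0,i=14
  ... -> #   bit 0 = 1  t=0,i=12
  bits 10001001 = 137

137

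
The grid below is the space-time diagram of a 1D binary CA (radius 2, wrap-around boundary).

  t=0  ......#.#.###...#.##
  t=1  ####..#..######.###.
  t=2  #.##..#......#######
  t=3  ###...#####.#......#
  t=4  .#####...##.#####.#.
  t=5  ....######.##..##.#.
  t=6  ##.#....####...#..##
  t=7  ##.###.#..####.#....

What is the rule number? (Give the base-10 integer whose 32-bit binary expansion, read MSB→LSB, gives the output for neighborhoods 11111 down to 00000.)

  ##### -> .   bit 31 = 0  t=1,i=11
  ####. -> #   bit 30 = 1  t=1,i=2
  ###.# -> #   bit 29 = 1  t=1,i=14
  ###.. -> #   bit 28 = 1  t=0,i=12
  ##.## -> #   bit 27 = 1  t=1,i=15
  ##.#. -> .   bit 26 = 0  t=3,i=11
  ##..# -> .   bit 25 = 0  t=1,i=4
  ##... -> #   bit 24 = 1  t=0,i=0
  #.### -> #   bit 23 = 1  t=0,i=10
  #.##. -> #   bit 22 = 1  t=0,i=18
  #.#.# -> .   bit 21 = 0  t=0,i=8
  #.#.. -> #   bit 20 = 1  t=3,i=12
  #..## -> .   bit 19 = 0  t=1,i=8
  #..#. -> .   bit 18 = 0  t=1,i=5
  #...# -> #   bit 17 = 1  t=0,i=14
  #.... -> #   bit 16 = 1  t=0,i=1
  .#### -> .   bit 15 = 0  t=1,i=1
  .###. -> #   bit 14 = 1  t=0,i=11
  .##.# -> .   bit 13 = 0  t=4,i=10
  .##.. -> .   bit 12 = 0  t=0,i=19
  .#.## -> #   bit 11 = 1  t=0,i=9
  .#.#. -> .   bit 10 = 0  t=0,i=7
  .#..# -> .   bit 9 = 0  t=1,i=7
  .#... -> #   bit 8 = 1  t=2,i=7
  ..### -> .   bit 7 = 0  t=1,i=9
  ..##. -> #   bit 6 = 1  t=4,i=9
  ..#.# -> #   bit 5 = 1  t=0,i=6
  ..#.. -> #   bit 4 = 1  t=1,i=6
  ...## -> #   bit 3 = 1  t=2,i=12
  ...#. -> .   bit 2 = 0  t=0,i=5
  ....# -> .   bit 1 = 0  t=0,i=4
  ..... -> #   bit 0 = 1  t=0,i=2
  bits 01111001110100110100100101111001 = 2043890041

2043890041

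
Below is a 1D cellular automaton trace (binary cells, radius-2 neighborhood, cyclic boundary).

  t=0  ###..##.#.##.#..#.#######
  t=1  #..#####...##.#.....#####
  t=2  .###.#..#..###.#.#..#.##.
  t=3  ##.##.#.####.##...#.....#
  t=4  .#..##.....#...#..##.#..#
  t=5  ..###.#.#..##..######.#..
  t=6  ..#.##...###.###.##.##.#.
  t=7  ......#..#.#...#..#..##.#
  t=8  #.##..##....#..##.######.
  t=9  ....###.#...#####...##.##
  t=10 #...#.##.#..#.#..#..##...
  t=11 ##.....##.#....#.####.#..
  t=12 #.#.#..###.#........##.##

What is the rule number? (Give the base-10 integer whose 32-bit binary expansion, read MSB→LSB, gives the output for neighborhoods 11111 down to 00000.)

  [31] ##### => #  t=0,i=0
  [30] ####. => .  t=0,i=1
  [29] ###.# => #  t=2,i=3
  [28] ###.. => .  t=0,i=2
  [27] ##.## => .  t=3,i=2
  [26] ##.#. => #  t=0,i=7
  [25] ##..# => #  t=0,i=3
  [24] ##... => #  t=1,i=8
  [23] #.### => .  t=0,i=18
  [22] #.##. => .  t=0,i=10
  [21] #.#.# => .  t=0,i=8
  [20] #.#.. => .  t=0,i=13
  [19] #..## => #  t=0,i=4
  [18] #..#. => .  t=0,i=15
  [17] #...# => .  t=1,i=9
  [16] #.... => .  t=1,i=16
  [15] .#### => .  t=0,i=19
  [14] .###. => .  t=2,i=2
  [13] .##.# => #  t=0,i=6
  [12] .##.. => .  t=2,i=23
  [11] .#.## => .  t=0,i=9
  [10] .#.#. => .  t=2,i=16
  [9] .#..# => #  t=0,i=14
  [8] .#... => #  t=1,i=15
  [7] ..### => #  t=1,i=3
  [6] ..##. => #  t=0,i=5
  [5] ..#.# => .  t=0,i=16
  [4] ..#.. => #  t=2,i=8
  [3] ...## => .  t=1,i=10
  [2] ...#. => .  t=3,i=17
  [1] ....# => .  t=1,i=18
  [0] ..... => #  t=1,i=17
  bits 10100111000010000010001111010001 = 2802328529

2802328529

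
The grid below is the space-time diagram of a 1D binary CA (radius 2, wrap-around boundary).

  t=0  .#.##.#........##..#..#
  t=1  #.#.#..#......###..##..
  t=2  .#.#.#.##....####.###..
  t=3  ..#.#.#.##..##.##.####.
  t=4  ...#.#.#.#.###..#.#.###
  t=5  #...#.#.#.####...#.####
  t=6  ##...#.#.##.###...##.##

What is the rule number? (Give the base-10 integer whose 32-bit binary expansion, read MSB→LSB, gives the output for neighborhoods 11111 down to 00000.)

4052254680

  nb #####: next=#  (t=5,i=21, bit31=1)
  nb ####.: next=#  (t=2,i=15, bit30=1)
  nb ###.#: next=#  (t=2,i=16, bit29=1)
  nb ###..: next=#  (t=1,i=16, bit28=1)
  nb ##.##: next=.  (t=2,i=17, bit27=0)
  nb ##.#.: next=.  (t=0,i=5, bit26=0)
  nb ##..#: next=.  (t=0,i=17, bit25=0)
  nb ##...: next=#  (t=2,i=9, bit24=1)
  nb #.###: next=#  (t=2,i=18, bit23=1)
  nb #.##.: next=.  (t=0,i=3, bit22=0)
  nb #.#.#: next=.  (t=0,i=1, bit21=0)
  nb #.#..: next=.  (t=0,i=6, bit20=0)
  nb #..##: next=#  (t=1,i=18, bit19=1)
  nb #..#.: next=.  (t=0,i=18, bit18=0)
  nb #...#: next=.  (t=2,i=22, bit17=0)
  nb #....: next=.  (t=0,i=8, bit16=0)
  nb .####: next=.  (t=2,i=14, bit15=0)
  nb .###.: next=#  (t=1,i=15, bit14=1)
  nb .##.#: next=#  (t=0,i=4, bit13=1)
  nb .##..: next=#  (t=0,i=16, bit12=1)
  nb .#.##: next=#  (t=0,i=2, bit11=1)
  nb .#.#.: next=#  (t=0,i=0, bit10=1)
  nb .#..#: next=#  (t=0,i=20, bit9=1)
  nb .#...: next=#  (t=0,i=7, bit8=1)
  nb ..###: next=#  (t=1,i=14, bit7=1)
  nb ..##.: next=#  (t=0,i=15, bit6=1)
  nb ..#.#: next=.  (t=0,i=22, bit5=0)
  nb ..#..: next=#  (t=0,i=19, bit4=1)
  nb ...##: next=#  (t=0,i=14, bit3=1)
  nb ...#.: next=.  (t=2,i=0, bit2=0)
  nb ....#: next=.  (t=0,i=13, bit1=0)
  nb .....: next=.  (t=0,i=9, bit0=0)
  bits 11110001100010000111111111011000 = 4052254680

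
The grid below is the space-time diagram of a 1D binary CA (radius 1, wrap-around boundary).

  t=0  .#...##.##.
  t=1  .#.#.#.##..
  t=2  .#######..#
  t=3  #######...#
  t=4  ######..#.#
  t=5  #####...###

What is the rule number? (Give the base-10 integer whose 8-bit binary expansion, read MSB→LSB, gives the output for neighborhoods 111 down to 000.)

173

  nb ###: next=#  (t=2,i=2, bit7=1)
  nb ##.: next=.  (t=0,i=6, bit6=0)
  nb #.#: next=#  (t=0,i=7, bit5=1)
  nb #..: next=.  (t=0,i=2, bit4=0)
  nb .##: next=#  (t=0,i=5, bit3=1)
  nb .#.: next=#  (t=0,i=1, bit2=1)
  nb ..#: next=.  (t=0,i=0, bit1=0)
  nb ...: next=#  (t=0,i=3, bit0=1)
  bits 10101101 = 173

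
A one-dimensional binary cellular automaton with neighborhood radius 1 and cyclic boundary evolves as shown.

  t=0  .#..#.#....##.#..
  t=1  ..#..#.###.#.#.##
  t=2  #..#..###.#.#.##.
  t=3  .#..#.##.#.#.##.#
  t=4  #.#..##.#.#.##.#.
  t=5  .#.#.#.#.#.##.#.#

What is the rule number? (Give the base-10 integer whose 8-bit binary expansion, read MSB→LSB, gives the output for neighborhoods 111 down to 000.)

185

  [7] ### => #  t=1,i=8
  [6] ##. => .  t=0,i=12
  [5] #.# => #  t=0,i=5
  [4] #.. => #  t=0,i=2
  [3] .## => #  t=0,i=11
  [2] .#. => .  t=0,i=1
  [1] ..# => .  t=0,i=0
  [0] ... => #  t=0,i=8
  bits 10111001 = 185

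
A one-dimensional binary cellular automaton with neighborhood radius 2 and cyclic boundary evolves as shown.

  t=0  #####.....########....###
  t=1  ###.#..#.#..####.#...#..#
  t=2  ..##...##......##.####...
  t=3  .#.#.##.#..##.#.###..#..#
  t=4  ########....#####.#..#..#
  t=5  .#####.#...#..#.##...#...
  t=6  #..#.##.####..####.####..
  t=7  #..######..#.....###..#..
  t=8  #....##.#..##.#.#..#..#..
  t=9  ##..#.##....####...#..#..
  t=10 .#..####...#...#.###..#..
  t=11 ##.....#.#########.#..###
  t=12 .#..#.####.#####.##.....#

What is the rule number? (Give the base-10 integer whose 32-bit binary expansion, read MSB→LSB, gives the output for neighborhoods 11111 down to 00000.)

3168943421

  ##### -> #   bit 31 = 1  t=0,i=0
  ####. -> .   bit 30 = 0  t=0,i=3
  ###.# -> #   bit 29 = 1  t=1,i=2
  ###.. -> #   bit 28 = 1  t=0,i=4
  ##.## -> #   bit 27 = 1  t=2,i=17
  ##.#. -> #   bit 26 = 1  t=1,i=3
  ##..# -> .   bit 25 = 0  t=3,i=19
  ##... -> .   bit 24 = 0  t=0,i=5
  #.### -> #   bit 23 = 1  t=2,i=18
  #.##. -> #   bit 22 = 1  t=3,i=5
  #.#.# -> #   bit 21 = 1  t=3,i=1
  #.#.. -> .   bit 20 = 0  t=1,i=4
  #..## -> .   bit 19 = 0  t=1,i=11
  #..#. -> .   bit 18 = 0  t=1,i=6
  #...# -> #   bit 17 = 1  t=1,i=19
  #.... -> .   bit 16 = 0  t=0,i=6
  .#### -> .   bit 15 = 0  t=0,i=11
  .###. -> .   bit 14 = 0  t=3,i=17
  .##.# -> #   bit 13 = 1  t=2,i=16
  .##.. -> #   bit 12 = 1  t=2,i=3
  .#.## -> #   bit 11 = 1  t=3,i=4
  .#.#. -> #   bit 10 = 1  t=1,i=8
  .#..# -> .   bit 9 = 0  t=1,i=5
  .#... -> #   bit 8 = 1  t=1,i=18
  ..### -> .   bit 7 = 0  t=0,i=10
  ..##. -> .   bit 6 = 0  t=2,i=2
  ..#.# -> #   bit 5 = 1  t=1,i=7
  ..#.. -> #   bit 4 = 1  t=1,i=21
  ...## -> #   bit 3 = 1  t=0,i=9
  ...#. -> #   bit 2 = 1  t=1,i=20
  ....# -> .   bit 1 = 0  t=0,i=8
  ..... -> #   bit 0 = 1  t=0,i=7
  bits 10111100111000100011110100111101 = 3168943421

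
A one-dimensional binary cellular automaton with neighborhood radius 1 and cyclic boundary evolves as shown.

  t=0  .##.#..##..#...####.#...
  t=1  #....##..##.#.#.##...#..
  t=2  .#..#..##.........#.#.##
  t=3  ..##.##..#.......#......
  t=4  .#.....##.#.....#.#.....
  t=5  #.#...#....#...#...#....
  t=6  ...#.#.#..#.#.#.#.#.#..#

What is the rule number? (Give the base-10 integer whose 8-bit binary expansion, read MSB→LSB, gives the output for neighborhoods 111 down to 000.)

146

  nb ###: next=#  (t=0,i=16, bit7=1)
  nb ##.: next=.  (t=0,i=2, bit6=0)
  nb #.#: next=.  (t=0,i=3, bit5=0)
  nb #..: next=#  (t=0,i=5, bit4=1)
  nb .##: next=.  (t=0,i=1, bit3=0)
  nb .#.: next=.  (t=0,i=4, bit2=0)
  nb ..#: next=#  (t=0,i=0, bit1=1)
  nb ...: next=.  (t=0,i=13, bit0=0)
  bits 10010010 = 146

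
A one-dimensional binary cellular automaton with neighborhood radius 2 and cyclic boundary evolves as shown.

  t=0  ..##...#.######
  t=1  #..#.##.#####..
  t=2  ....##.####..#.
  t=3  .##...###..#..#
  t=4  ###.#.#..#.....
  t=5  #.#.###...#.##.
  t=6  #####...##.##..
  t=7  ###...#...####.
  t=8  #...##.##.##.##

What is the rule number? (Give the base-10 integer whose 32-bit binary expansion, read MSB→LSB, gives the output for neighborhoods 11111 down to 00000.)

  ##### -> #   bit 31 = 1  t=0,i=11
  ####. -> .   bit 30 = 0  t=0,i=13
  ###.# -> #   bit 29 = 1  t=4,i=2
  ###.. -> .   bit 28 = 0  t=0,i=14
  ##.## -> #   bit 27 = 1  t=1,i=7
  ##.#. -> .   bit 26 = 0  t=4,i=3
  ##..# -> #   bit 25 = 1  t=0,i=0
  ##... -> .   bit 24 = 0  t=0,i=4
  #.### -> #   bit 23 = 1  t=0,i=9
  #.##. -> #   bit 22 = 1  t=1,i=5
  #.#.# -> #   bit 21 = 1  t=4,i=4
  #.#.. -> #   bit 20 = 1  t=4,i=6
  #..## -> .   bit 19 = 0  t=0,i=1
  #..#. -> .   bit 18 = 0  t=1,i=2
  #...# -> #   bit 17 = 1  t=0,i=5
  #.... -> .   bit 16 = 0  t=2,i=0
  .#### -> #   bit 15 = 1  t=0,i=10
  .###. -> .   bit 14 = 0  t=3,i=7
  .##.# -> .   bit 13 = 0  t=1,i=6
  .##.. -> #   bit 12 = 1  t=0,i=3
  .#.## -> #   bit 11 = 1  t=0,i=8
  .#.#. -> #   bit 10 = 1  t=4,i=5
  .#..# -> .   bit 9 = 0  t=1,i=1
  .#... -> #   bit 8 = 1  t=2,i=14
  ..### -> #   bit 7 = 1  t=3,i=6
  ..##. -> .   bit 6 = 0  t=0,i=2
  ..#.# -> .   bit 5 = 0  t=0,i=7
  ..#.. -> .   bit 4 = 0  t=1,i=0
  ...## -> .   bit 3 = 0  t=2,i=3
  ...#. -> #   bit 2 = 1  t=0,i=6
  ....# -> #   bit 1 = 1  t=2,i=2
  ..... -> #   bit 0 = 1  t=2,i=1
  bits 10101010111100101001110110000111 = 2868026759

2868026759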